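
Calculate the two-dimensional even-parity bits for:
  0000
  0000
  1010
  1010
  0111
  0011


Row parities: 000010
Column parities: 0100

Row P: 000010, Col P: 0100, Corner: 1


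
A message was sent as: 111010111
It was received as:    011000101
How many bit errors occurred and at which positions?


XOR: 100010010

3 error(s) at position(s): 0, 4, 7


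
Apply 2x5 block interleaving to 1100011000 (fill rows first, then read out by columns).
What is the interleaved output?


Matrix:
  11000
  11000
Read columns: 1111000000

1111000000


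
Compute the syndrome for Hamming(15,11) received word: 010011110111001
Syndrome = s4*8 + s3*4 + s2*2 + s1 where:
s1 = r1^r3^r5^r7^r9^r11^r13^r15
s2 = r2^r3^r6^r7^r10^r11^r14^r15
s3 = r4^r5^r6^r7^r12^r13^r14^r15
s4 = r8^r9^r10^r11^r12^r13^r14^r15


s1=0, s2=0, s3=1, s4=1

Syndrome = 12 (error at position 12)


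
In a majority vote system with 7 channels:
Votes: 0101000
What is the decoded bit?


Ones: 2 out of 7
Threshold: 4

0 (2/7 voted 1)


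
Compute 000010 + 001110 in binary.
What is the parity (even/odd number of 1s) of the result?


000010 = 2
001110 = 14
Sum = 16 = 10000
1s count = 1

odd parity (1 ones in 10000)


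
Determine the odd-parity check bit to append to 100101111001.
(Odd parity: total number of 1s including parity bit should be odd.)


Number of 1s in data: 7
Parity bit: 0

0


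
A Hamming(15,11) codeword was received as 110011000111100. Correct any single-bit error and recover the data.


Syndrome = 0: no error detected

Data: 01100111100 (no errors)


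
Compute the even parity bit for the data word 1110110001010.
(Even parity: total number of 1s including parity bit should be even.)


Number of 1s in data: 7
Parity bit: 1

1


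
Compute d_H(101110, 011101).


XOR: 110011
Count of 1s: 4

4


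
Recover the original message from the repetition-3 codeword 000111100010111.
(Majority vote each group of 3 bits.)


Groups: 000, 111, 100, 010, 111
Majority votes: 01001

01001


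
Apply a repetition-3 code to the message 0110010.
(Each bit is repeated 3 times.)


Each bit -> 3 copies

000111111000000111000


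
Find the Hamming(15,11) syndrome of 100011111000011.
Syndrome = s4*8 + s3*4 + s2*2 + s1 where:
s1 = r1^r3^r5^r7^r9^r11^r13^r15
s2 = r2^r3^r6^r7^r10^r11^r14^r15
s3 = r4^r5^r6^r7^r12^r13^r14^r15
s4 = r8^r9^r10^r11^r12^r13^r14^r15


s1=1, s2=0, s3=1, s4=0

Syndrome = 5 (error at position 5)


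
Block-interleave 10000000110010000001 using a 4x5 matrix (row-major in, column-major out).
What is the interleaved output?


Matrix:
  10000
  00011
  00100
  00001
Read columns: 10000000001001000101

10000000001001000101


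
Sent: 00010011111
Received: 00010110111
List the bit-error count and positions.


XOR: 00000101000

2 error(s) at position(s): 5, 7


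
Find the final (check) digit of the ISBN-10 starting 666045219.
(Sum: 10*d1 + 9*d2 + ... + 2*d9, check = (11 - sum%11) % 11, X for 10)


Weighted sum: 240
240 mod 11 = 9

Check digit: 2


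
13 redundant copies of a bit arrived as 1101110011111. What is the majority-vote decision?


Ones: 10 out of 13
Threshold: 7

1 (10/13 voted 1)


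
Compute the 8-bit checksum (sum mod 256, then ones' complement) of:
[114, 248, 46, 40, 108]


Sum = 556 mod 256 = 44
Complement = 211

211


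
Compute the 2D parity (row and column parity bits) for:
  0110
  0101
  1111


Row parities: 000
Column parities: 1100

Row P: 000, Col P: 1100, Corner: 0


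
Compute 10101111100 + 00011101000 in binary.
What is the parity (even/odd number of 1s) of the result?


10101111100 = 1404
00011101000 = 232
Sum = 1636 = 11001100100
1s count = 5

odd parity (5 ones in 11001100100)


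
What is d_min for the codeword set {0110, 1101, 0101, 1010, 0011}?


Comparing all pairs, minimum distance: 1
Can detect 0 errors, correct 0 errors

1


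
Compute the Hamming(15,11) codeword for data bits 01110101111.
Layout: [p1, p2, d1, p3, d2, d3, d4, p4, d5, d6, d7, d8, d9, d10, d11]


Parity bits: p1=0, p2=1, p3=1, p4=1

010111110101111


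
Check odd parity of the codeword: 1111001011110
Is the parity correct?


Number of 1s: 9

Yes, parity is correct (9 ones)


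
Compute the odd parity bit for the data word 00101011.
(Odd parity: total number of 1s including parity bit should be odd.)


Number of 1s in data: 4
Parity bit: 1

1


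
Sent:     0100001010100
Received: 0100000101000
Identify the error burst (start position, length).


XOR: 0000001111100

Burst at position 6, length 5


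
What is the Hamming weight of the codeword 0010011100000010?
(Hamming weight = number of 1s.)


Counting 1s in 0010011100000010

5


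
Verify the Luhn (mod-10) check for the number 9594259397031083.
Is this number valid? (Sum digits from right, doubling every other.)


Luhn sum = 79
79 mod 10 = 9

Invalid (Luhn sum mod 10 = 9)


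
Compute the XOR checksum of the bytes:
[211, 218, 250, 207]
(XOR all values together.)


XOR chain: 211 ^ 218 ^ 250 ^ 207 = 60

60


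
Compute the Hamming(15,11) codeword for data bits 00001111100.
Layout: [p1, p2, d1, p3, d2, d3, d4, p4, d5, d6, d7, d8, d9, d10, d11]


Parity bits: p1=1, p2=0, p3=0, p4=1

100000011111100


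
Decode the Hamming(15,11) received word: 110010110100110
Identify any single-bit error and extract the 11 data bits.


Syndrome = 0: no error detected

Data: 01010100110 (no errors)


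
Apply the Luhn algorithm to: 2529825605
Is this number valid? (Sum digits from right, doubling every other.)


Luhn sum = 43
43 mod 10 = 3

Invalid (Luhn sum mod 10 = 3)


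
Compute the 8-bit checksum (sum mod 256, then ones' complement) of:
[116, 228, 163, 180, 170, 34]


Sum = 891 mod 256 = 123
Complement = 132

132


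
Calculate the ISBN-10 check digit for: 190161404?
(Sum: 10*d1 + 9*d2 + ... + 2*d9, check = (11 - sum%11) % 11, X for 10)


Weighted sum: 163
163 mod 11 = 9

Check digit: 2


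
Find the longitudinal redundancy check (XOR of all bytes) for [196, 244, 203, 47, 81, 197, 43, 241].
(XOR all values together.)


XOR chain: 196 ^ 244 ^ 203 ^ 47 ^ 81 ^ 197 ^ 43 ^ 241 = 154

154


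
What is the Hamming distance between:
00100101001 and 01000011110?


XOR: 01100110111
Count of 1s: 7

7


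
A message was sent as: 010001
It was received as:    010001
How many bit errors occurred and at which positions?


XOR: 000000

0 errors (received matches sent)


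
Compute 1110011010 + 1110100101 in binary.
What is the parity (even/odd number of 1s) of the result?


1110011010 = 922
1110100101 = 933
Sum = 1855 = 11100111111
1s count = 9

odd parity (9 ones in 11100111111)


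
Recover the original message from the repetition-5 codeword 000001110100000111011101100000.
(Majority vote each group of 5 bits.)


Groups: 00000, 11101, 00000, 11101, 11011, 00000
Majority votes: 010110

010110


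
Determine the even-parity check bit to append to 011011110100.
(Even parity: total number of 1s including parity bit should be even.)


Number of 1s in data: 7
Parity bit: 1

1


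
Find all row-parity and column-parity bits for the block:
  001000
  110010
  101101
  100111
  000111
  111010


Row parities: 110010
Column parities: 001101

Row P: 110010, Col P: 001101, Corner: 1


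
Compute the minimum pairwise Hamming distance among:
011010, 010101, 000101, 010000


Comparing all pairs, minimum distance: 1
Can detect 0 errors, correct 0 errors

1


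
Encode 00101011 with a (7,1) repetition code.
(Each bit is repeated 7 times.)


Each bit -> 7 copies

00000000000000111111100000001111111000000011111111111111


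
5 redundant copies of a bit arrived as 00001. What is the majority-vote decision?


Ones: 1 out of 5
Threshold: 3

0 (1/5 voted 1)


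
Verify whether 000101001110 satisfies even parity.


Number of 1s: 5

No, parity error (5 ones)


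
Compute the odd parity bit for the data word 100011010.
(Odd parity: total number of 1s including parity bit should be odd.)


Number of 1s in data: 4
Parity bit: 1

1


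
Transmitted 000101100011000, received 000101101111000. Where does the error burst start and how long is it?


XOR: 000000001100000

Burst at position 8, length 2


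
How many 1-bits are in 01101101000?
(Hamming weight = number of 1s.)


Counting 1s in 01101101000

5


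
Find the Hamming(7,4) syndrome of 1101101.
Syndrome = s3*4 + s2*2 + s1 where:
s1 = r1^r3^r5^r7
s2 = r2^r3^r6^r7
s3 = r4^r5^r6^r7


s1=1, s2=0, s3=1

Syndrome = 5 (error at position 5)


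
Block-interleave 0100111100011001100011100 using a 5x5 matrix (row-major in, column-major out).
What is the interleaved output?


Matrix:
  01001
  11100
  01100
  11000
  11100
Read columns: 0101111111011010000010000

0101111111011010000010000


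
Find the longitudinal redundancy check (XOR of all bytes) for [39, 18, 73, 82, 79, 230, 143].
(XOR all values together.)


XOR chain: 39 ^ 18 ^ 73 ^ 82 ^ 79 ^ 230 ^ 143 = 8

8


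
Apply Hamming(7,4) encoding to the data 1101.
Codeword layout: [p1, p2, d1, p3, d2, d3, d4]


Parity bits: p1=1, p2=0, p3=0

1010101


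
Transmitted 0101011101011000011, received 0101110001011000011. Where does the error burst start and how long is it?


XOR: 0000101100000000000

Burst at position 4, length 4


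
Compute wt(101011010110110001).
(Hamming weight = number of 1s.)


Counting 1s in 101011010110110001

10


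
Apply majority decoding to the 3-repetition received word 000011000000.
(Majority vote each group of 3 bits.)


Groups: 000, 011, 000, 000
Majority votes: 0100

0100


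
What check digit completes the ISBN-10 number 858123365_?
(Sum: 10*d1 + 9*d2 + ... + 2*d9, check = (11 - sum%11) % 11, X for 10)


Weighted sum: 263
263 mod 11 = 10

Check digit: 1


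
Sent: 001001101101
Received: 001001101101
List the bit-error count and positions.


XOR: 000000000000

0 errors (received matches sent)


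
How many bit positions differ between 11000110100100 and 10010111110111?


XOR: 01010001010011
Count of 1s: 6

6


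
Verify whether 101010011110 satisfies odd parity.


Number of 1s: 7

Yes, parity is correct (7 ones)


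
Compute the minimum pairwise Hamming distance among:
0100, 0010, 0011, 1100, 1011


Comparing all pairs, minimum distance: 1
Can detect 0 errors, correct 0 errors

1


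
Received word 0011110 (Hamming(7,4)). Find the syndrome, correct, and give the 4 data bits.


Syndrome = 4: error at position 4

Data: 1110 (corrected bit 4)


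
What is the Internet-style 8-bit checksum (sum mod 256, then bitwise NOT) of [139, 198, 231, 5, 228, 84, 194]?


Sum = 1079 mod 256 = 55
Complement = 200

200


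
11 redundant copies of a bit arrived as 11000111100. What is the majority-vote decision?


Ones: 6 out of 11
Threshold: 6

1 (6/11 voted 1)


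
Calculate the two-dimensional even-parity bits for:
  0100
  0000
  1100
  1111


Row parities: 1000
Column parities: 0111

Row P: 1000, Col P: 0111, Corner: 1


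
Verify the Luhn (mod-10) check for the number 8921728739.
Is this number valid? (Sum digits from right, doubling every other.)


Luhn sum = 57
57 mod 10 = 7

Invalid (Luhn sum mod 10 = 7)


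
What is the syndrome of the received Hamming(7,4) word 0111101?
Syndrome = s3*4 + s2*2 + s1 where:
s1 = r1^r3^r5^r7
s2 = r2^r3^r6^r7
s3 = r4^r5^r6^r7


s1=1, s2=1, s3=1

Syndrome = 7 (error at position 7)


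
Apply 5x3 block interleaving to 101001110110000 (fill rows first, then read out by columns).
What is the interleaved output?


Matrix:
  101
  001
  110
  110
  000
Read columns: 101100011011000

101100011011000


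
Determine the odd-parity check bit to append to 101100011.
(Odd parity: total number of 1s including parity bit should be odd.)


Number of 1s in data: 5
Parity bit: 0

0


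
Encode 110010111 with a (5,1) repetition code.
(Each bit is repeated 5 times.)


Each bit -> 5 copies

111111111100000000001111100000111111111111111


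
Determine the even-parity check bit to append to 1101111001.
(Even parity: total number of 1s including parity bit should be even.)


Number of 1s in data: 7
Parity bit: 1

1


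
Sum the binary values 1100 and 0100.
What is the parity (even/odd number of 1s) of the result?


1100 = 12
0100 = 4
Sum = 16 = 10000
1s count = 1

odd parity (1 ones in 10000)


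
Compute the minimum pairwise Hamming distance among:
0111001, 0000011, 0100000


Comparing all pairs, minimum distance: 3
Can detect 2 errors, correct 1 errors

3


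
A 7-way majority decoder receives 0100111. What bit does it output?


Ones: 4 out of 7
Threshold: 4

1 (4/7 voted 1)


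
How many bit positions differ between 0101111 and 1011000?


XOR: 1110111
Count of 1s: 6

6


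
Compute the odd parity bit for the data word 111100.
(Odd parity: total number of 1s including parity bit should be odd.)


Number of 1s in data: 4
Parity bit: 1

1


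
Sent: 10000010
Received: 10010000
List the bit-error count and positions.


XOR: 00010010

2 error(s) at position(s): 3, 6


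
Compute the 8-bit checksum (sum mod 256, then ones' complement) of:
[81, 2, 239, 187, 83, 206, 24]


Sum = 822 mod 256 = 54
Complement = 201

201


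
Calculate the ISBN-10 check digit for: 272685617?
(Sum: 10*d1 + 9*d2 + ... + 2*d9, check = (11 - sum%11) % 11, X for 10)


Weighted sum: 255
255 mod 11 = 2

Check digit: 9


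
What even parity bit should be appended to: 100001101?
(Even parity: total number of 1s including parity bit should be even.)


Number of 1s in data: 4
Parity bit: 0

0


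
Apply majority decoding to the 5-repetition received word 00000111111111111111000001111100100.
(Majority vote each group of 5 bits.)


Groups: 00000, 11111, 11111, 11111, 00000, 11111, 00100
Majority votes: 0111010

0111010


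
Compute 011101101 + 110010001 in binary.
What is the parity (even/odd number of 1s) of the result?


011101101 = 237
110010001 = 401
Sum = 638 = 1001111110
1s count = 7

odd parity (7 ones in 1001111110)


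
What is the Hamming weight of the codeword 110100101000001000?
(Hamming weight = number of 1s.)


Counting 1s in 110100101000001000

6


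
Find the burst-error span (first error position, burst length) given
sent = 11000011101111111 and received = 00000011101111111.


XOR: 11000000000000000

Burst at position 0, length 2


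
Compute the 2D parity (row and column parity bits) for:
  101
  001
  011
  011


Row parities: 0100
Column parities: 100

Row P: 0100, Col P: 100, Corner: 1


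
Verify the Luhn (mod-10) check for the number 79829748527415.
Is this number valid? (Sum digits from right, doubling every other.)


Luhn sum = 74
74 mod 10 = 4

Invalid (Luhn sum mod 10 = 4)


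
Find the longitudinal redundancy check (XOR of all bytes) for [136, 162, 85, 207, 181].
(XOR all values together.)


XOR chain: 136 ^ 162 ^ 85 ^ 207 ^ 181 = 5

5


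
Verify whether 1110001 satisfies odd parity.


Number of 1s: 4

No, parity error (4 ones)


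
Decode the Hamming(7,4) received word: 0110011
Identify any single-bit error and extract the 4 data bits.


Syndrome = 0: no error detected

Data: 1011 (no errors)


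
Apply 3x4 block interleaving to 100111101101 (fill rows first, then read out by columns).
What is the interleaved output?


Matrix:
  1001
  1110
  1101
Read columns: 111011010101

111011010101


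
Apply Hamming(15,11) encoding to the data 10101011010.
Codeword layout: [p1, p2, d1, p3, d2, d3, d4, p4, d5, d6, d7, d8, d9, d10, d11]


Parity bits: p1=1, p2=0, p3=1, p4=0

101101001011010


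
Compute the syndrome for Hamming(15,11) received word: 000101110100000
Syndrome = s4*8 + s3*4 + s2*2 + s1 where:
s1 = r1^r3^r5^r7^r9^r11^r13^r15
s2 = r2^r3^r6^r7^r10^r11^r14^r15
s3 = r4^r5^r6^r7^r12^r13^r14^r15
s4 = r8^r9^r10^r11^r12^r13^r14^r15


s1=1, s2=1, s3=1, s4=0

Syndrome = 7 (error at position 7)


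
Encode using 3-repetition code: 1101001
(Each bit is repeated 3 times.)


Each bit -> 3 copies

111111000111000000111


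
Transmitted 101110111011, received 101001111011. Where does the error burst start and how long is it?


XOR: 000111000000

Burst at position 3, length 3


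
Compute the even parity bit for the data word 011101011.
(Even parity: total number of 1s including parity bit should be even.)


Number of 1s in data: 6
Parity bit: 0

0


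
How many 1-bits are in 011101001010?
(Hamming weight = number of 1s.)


Counting 1s in 011101001010

6


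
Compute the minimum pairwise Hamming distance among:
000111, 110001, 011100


Comparing all pairs, minimum distance: 4
Can detect 3 errors, correct 1 errors

4


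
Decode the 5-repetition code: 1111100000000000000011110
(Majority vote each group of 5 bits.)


Groups: 11111, 00000, 00000, 00000, 11110
Majority votes: 10001

10001


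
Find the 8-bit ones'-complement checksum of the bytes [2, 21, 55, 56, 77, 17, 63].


Sum = 291 mod 256 = 35
Complement = 220

220


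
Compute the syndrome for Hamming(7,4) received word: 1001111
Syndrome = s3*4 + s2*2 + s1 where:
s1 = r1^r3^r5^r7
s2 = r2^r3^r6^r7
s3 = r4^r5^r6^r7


s1=1, s2=0, s3=0

Syndrome = 1 (error at position 1)


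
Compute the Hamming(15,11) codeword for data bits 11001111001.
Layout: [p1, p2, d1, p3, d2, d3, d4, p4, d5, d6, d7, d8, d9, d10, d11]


Parity bits: p1=1, p2=0, p3=1, p4=1

101110011111001


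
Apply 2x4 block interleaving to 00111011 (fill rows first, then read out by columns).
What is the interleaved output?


Matrix:
  0011
  1011
Read columns: 01001111

01001111


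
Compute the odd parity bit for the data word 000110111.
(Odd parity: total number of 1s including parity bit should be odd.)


Number of 1s in data: 5
Parity bit: 0

0


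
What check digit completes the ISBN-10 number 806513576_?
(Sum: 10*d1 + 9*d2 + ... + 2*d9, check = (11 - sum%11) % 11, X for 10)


Weighted sum: 237
237 mod 11 = 6

Check digit: 5


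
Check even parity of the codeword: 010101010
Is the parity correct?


Number of 1s: 4

Yes, parity is correct (4 ones)


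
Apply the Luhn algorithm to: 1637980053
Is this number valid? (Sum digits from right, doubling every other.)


Luhn sum = 42
42 mod 10 = 2

Invalid (Luhn sum mod 10 = 2)


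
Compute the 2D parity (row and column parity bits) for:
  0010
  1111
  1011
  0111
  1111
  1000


Row parities: 101101
Column parities: 0110

Row P: 101101, Col P: 0110, Corner: 0


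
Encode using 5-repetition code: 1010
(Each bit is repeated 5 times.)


Each bit -> 5 copies

11111000001111100000


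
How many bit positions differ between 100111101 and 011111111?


XOR: 111000010
Count of 1s: 4

4


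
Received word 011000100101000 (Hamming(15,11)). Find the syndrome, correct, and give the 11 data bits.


Syndrome = 0: no error detected

Data: 10010101000 (no errors)


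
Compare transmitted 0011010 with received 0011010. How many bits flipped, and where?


XOR: 0000000

0 errors (received matches sent)


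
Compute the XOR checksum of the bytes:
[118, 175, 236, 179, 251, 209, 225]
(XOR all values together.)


XOR chain: 118 ^ 175 ^ 236 ^ 179 ^ 251 ^ 209 ^ 225 = 77

77


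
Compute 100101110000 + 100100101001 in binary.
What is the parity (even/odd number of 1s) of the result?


100101110000 = 2416
100100101001 = 2345
Sum = 4761 = 1001010011001
1s count = 6

even parity (6 ones in 1001010011001)


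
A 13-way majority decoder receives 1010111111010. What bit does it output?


Ones: 9 out of 13
Threshold: 7

1 (9/13 voted 1)


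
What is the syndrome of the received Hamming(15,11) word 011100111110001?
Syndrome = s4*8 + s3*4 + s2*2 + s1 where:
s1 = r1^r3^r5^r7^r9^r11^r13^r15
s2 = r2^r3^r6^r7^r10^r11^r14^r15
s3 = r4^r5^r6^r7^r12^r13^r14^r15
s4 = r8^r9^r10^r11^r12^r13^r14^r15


s1=1, s2=0, s3=1, s4=1

Syndrome = 13 (error at position 13)


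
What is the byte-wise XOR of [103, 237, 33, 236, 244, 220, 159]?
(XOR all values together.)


XOR chain: 103 ^ 237 ^ 33 ^ 236 ^ 244 ^ 220 ^ 159 = 240

240


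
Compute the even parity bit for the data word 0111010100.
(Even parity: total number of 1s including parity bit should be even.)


Number of 1s in data: 5
Parity bit: 1

1


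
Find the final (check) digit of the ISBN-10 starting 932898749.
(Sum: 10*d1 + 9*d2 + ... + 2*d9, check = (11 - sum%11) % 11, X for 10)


Weighted sum: 341
341 mod 11 = 0

Check digit: 0


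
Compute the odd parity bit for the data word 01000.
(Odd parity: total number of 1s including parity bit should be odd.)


Number of 1s in data: 1
Parity bit: 0

0


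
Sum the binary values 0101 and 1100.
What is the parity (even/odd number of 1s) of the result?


0101 = 5
1100 = 12
Sum = 17 = 10001
1s count = 2

even parity (2 ones in 10001)


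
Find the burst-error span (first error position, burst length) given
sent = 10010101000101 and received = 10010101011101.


XOR: 00000000011000

Burst at position 9, length 2


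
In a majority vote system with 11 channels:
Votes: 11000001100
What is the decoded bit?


Ones: 4 out of 11
Threshold: 6

0 (4/11 voted 1)


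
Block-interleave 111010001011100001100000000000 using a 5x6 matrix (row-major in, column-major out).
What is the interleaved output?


Matrix:
  111010
  001011
  100001
  100000
  000000
Read columns: 101101000011000000001100001100

101101000011000000001100001100


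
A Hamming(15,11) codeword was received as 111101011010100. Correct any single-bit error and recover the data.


Syndrome = 5: error at position 5

Data: 11101010100 (corrected bit 5)


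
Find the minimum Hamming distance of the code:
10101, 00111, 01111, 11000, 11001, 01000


Comparing all pairs, minimum distance: 1
Can detect 0 errors, correct 0 errors

1


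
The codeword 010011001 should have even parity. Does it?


Number of 1s: 4

Yes, parity is correct (4 ones)


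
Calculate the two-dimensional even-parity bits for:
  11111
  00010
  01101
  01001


Row parities: 1110
Column parities: 11001

Row P: 1110, Col P: 11001, Corner: 1


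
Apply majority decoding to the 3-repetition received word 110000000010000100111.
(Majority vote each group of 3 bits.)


Groups: 110, 000, 000, 010, 000, 100, 111
Majority votes: 1000001

1000001


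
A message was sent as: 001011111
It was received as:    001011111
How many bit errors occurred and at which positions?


XOR: 000000000

0 errors (received matches sent)


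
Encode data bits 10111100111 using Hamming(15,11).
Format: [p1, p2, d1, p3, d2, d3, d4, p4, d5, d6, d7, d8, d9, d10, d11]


Parity bits: p1=1, p2=0, p3=1, p4=1

101101111100111


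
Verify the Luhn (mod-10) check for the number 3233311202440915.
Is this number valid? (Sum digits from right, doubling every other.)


Luhn sum = 58
58 mod 10 = 8

Invalid (Luhn sum mod 10 = 8)


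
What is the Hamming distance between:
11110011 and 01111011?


XOR: 10001000
Count of 1s: 2

2


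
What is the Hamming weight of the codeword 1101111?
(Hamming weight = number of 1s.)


Counting 1s in 1101111

6


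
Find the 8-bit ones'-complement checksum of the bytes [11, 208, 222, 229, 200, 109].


Sum = 979 mod 256 = 211
Complement = 44

44


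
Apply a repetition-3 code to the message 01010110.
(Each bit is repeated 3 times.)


Each bit -> 3 copies

000111000111000111111000


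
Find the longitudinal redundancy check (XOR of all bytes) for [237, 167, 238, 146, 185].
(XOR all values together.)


XOR chain: 237 ^ 167 ^ 238 ^ 146 ^ 185 = 143

143


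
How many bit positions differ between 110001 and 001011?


XOR: 111010
Count of 1s: 4

4


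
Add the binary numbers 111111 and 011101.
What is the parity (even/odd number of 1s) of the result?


111111 = 63
011101 = 29
Sum = 92 = 1011100
1s count = 4

even parity (4 ones in 1011100)


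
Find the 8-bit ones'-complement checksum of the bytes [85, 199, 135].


Sum = 419 mod 256 = 163
Complement = 92

92


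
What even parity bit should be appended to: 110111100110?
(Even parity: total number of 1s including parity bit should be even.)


Number of 1s in data: 8
Parity bit: 0

0


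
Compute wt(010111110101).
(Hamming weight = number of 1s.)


Counting 1s in 010111110101

8


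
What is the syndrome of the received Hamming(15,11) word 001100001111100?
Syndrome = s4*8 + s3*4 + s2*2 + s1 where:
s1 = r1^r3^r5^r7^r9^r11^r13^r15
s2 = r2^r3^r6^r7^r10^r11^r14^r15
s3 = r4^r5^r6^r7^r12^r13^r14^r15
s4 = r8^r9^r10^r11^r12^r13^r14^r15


s1=0, s2=1, s3=1, s4=1

Syndrome = 14 (error at position 14)


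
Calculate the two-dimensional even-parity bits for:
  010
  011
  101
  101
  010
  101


Row parities: 100010
Column parities: 110

Row P: 100010, Col P: 110, Corner: 0


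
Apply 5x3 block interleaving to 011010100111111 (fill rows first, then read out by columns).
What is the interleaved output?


Matrix:
  011
  010
  100
  111
  111
Read columns: 001111101110011

001111101110011


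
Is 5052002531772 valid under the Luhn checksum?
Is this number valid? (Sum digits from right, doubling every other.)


Luhn sum = 36
36 mod 10 = 6

Invalid (Luhn sum mod 10 = 6)


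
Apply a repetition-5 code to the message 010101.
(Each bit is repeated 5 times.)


Each bit -> 5 copies

000001111100000111110000011111


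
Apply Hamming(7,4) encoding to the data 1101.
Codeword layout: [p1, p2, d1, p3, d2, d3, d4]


Parity bits: p1=1, p2=0, p3=0

1010101


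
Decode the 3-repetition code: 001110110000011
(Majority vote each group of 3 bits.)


Groups: 001, 110, 110, 000, 011
Majority votes: 01101

01101


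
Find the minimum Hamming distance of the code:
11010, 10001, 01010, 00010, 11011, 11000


Comparing all pairs, minimum distance: 1
Can detect 0 errors, correct 0 errors

1


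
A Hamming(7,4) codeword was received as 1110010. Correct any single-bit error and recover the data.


Syndrome = 6: error at position 6

Data: 1000 (corrected bit 6)


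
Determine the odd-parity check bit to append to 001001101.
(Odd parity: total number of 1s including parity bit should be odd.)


Number of 1s in data: 4
Parity bit: 1

1


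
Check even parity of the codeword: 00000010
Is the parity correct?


Number of 1s: 1

No, parity error (1 ones)


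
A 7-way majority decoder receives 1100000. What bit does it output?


Ones: 2 out of 7
Threshold: 4

0 (2/7 voted 1)


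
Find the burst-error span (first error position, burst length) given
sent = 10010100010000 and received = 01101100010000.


XOR: 11111000000000

Burst at position 0, length 5


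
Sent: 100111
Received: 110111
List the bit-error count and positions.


XOR: 010000

1 error(s) at position(s): 1


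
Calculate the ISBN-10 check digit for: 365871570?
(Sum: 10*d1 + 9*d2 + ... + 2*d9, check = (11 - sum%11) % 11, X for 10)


Weighted sum: 268
268 mod 11 = 4

Check digit: 7


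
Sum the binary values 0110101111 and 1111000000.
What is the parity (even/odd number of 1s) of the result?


0110101111 = 431
1111000000 = 960
Sum = 1391 = 10101101111
1s count = 8

even parity (8 ones in 10101101111)


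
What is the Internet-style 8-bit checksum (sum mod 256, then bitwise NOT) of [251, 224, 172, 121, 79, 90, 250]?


Sum = 1187 mod 256 = 163
Complement = 92

92


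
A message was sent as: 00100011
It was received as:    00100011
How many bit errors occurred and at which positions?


XOR: 00000000

0 errors (received matches sent)


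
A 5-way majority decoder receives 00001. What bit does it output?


Ones: 1 out of 5
Threshold: 3

0 (1/5 voted 1)


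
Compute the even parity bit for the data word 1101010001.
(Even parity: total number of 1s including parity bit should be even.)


Number of 1s in data: 5
Parity bit: 1

1


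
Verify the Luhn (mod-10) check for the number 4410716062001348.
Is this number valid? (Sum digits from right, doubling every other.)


Luhn sum = 49
49 mod 10 = 9

Invalid (Luhn sum mod 10 = 9)


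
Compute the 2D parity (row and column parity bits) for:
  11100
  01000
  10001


Row parities: 110
Column parities: 00101

Row P: 110, Col P: 00101, Corner: 0


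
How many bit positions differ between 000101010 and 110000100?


XOR: 110101110
Count of 1s: 6

6


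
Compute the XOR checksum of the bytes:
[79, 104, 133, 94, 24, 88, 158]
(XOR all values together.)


XOR chain: 79 ^ 104 ^ 133 ^ 94 ^ 24 ^ 88 ^ 158 = 34

34


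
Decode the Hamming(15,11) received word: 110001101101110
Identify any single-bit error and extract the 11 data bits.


Syndrome = 14: error at position 14

Data: 00111101100 (corrected bit 14)


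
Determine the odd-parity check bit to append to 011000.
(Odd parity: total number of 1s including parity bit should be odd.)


Number of 1s in data: 2
Parity bit: 1

1


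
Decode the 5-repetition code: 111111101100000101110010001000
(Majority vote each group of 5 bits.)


Groups: 11111, 11011, 00000, 10111, 00100, 01000
Majority votes: 110100

110100


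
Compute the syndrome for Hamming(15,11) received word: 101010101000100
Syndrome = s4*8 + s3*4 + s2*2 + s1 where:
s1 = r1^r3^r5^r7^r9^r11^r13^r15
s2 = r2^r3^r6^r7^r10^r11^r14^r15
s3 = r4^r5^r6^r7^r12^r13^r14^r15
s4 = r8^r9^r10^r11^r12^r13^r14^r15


s1=0, s2=0, s3=1, s4=0

Syndrome = 4 (error at position 4)


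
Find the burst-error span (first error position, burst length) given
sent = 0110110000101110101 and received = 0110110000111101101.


XOR: 0000000000010011000

Burst at position 11, length 5


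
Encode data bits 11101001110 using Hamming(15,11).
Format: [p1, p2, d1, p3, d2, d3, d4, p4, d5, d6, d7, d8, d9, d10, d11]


Parity bits: p1=0, p2=1, p3=1, p4=0

011111001001110


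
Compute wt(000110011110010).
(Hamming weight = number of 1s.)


Counting 1s in 000110011110010

7


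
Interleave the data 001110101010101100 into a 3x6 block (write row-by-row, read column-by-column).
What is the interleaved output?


Matrix:
  001110
  101010
  101100
Read columns: 011000111101110000

011000111101110000


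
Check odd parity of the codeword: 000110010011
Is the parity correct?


Number of 1s: 5

Yes, parity is correct (5 ones)


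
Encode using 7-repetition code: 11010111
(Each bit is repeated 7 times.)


Each bit -> 7 copies

11111111111111000000011111110000000111111111111111111111


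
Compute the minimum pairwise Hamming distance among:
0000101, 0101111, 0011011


Comparing all pairs, minimum distance: 3
Can detect 2 errors, correct 1 errors

3


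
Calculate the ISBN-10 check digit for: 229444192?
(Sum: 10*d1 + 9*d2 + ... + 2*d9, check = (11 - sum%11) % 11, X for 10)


Weighted sum: 217
217 mod 11 = 8

Check digit: 3


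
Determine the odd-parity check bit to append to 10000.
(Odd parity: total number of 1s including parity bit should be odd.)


Number of 1s in data: 1
Parity bit: 0

0


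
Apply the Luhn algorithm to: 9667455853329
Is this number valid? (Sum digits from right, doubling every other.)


Luhn sum = 67
67 mod 10 = 7

Invalid (Luhn sum mod 10 = 7)


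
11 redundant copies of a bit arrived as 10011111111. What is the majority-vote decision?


Ones: 9 out of 11
Threshold: 6

1 (9/11 voted 1)


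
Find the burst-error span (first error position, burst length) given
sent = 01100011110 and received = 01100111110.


XOR: 00000100000

Burst at position 5, length 1


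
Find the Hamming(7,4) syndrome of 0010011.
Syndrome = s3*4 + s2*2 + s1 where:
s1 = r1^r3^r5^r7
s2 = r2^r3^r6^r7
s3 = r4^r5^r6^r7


s1=0, s2=1, s3=0

Syndrome = 2 (error at position 2)


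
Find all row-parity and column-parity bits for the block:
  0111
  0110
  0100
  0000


Row parities: 1010
Column parities: 0101

Row P: 1010, Col P: 0101, Corner: 0


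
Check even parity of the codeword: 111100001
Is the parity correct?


Number of 1s: 5

No, parity error (5 ones)


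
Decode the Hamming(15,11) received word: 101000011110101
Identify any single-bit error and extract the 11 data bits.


Syndrome = 0: no error detected

Data: 10001110101 (no errors)


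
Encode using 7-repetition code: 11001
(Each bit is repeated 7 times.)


Each bit -> 7 copies

11111111111111000000000000001111111


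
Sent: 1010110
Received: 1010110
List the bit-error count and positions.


XOR: 0000000

0 errors (received matches sent)


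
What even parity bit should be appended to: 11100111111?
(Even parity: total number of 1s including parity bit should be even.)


Number of 1s in data: 9
Parity bit: 1

1


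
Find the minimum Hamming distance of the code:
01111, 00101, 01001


Comparing all pairs, minimum distance: 2
Can detect 1 errors, correct 0 errors

2


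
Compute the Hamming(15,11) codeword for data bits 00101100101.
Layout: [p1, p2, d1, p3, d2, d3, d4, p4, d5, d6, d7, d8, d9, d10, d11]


Parity bits: p1=1, p2=1, p3=1, p4=0

110101001100101


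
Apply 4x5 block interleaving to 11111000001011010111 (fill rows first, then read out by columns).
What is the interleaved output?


Matrix:
  11111
  00000
  10110
  10111
Read columns: 10111000101110111001

10111000101110111001


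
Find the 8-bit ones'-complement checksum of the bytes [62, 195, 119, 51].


Sum = 427 mod 256 = 171
Complement = 84

84


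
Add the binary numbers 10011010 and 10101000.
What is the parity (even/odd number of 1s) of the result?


10011010 = 154
10101000 = 168
Sum = 322 = 101000010
1s count = 3

odd parity (3 ones in 101000010)


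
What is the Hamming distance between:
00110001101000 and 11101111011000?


XOR: 11011110110000
Count of 1s: 8

8


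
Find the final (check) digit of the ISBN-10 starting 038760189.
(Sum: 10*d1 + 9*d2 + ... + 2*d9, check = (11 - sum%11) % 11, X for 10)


Weighted sum: 222
222 mod 11 = 2

Check digit: 9


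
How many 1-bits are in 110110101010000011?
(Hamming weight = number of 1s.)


Counting 1s in 110110101010000011

9


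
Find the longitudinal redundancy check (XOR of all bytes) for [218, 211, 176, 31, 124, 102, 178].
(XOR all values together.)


XOR chain: 218 ^ 211 ^ 176 ^ 31 ^ 124 ^ 102 ^ 178 = 14

14


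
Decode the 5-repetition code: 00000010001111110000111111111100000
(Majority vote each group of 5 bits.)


Groups: 00000, 01000, 11111, 10000, 11111, 11111, 00000
Majority votes: 0010110

0010110


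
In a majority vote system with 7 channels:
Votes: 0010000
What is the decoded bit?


Ones: 1 out of 7
Threshold: 4

0 (1/7 voted 1)


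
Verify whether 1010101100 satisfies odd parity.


Number of 1s: 5

Yes, parity is correct (5 ones)


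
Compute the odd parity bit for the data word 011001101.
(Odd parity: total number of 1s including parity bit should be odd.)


Number of 1s in data: 5
Parity bit: 0

0


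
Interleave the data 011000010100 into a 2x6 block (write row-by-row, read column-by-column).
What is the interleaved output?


Matrix:
  011000
  010100
Read columns: 001110010000

001110010000


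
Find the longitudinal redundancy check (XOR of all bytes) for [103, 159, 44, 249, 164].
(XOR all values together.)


XOR chain: 103 ^ 159 ^ 44 ^ 249 ^ 164 = 137

137


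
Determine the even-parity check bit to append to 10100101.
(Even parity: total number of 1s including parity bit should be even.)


Number of 1s in data: 4
Parity bit: 0

0


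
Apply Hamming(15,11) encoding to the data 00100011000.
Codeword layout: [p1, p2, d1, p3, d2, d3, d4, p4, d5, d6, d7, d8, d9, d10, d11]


Parity bits: p1=1, p2=0, p3=0, p4=0

100001000011000


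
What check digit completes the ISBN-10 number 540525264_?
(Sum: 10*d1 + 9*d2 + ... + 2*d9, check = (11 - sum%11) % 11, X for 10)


Weighted sum: 192
192 mod 11 = 5

Check digit: 6


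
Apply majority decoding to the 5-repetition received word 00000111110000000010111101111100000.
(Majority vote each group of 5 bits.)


Groups: 00000, 11111, 00000, 00010, 11110, 11111, 00000
Majority votes: 0100110

0100110


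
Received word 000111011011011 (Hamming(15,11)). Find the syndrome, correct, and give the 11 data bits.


Syndrome = 0: no error detected

Data: 01101011011 (no errors)


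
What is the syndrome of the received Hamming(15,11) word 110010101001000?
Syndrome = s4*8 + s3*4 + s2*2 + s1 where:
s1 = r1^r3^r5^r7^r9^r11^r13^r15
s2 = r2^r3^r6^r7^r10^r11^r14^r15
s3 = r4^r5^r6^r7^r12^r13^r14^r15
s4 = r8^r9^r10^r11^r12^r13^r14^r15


s1=0, s2=0, s3=1, s4=0

Syndrome = 4 (error at position 4)


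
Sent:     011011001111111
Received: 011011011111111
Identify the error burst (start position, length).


XOR: 000000010000000

Burst at position 7, length 1


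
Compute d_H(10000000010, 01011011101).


XOR: 11011011111
Count of 1s: 9

9


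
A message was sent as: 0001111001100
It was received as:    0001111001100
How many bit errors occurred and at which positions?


XOR: 0000000000000

0 errors (received matches sent)


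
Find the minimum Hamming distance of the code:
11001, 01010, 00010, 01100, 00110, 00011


Comparing all pairs, minimum distance: 1
Can detect 0 errors, correct 0 errors

1


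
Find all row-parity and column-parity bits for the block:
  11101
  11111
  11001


Row parities: 011
Column parities: 11011

Row P: 011, Col P: 11011, Corner: 0


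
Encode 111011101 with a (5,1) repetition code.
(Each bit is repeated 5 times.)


Each bit -> 5 copies

111111111111111000001111111111111110000011111


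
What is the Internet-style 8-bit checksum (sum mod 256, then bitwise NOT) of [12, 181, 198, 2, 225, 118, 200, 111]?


Sum = 1047 mod 256 = 23
Complement = 232

232


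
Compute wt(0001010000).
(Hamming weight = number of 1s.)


Counting 1s in 0001010000

2


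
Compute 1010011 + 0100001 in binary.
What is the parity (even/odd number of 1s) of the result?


1010011 = 83
0100001 = 33
Sum = 116 = 1110100
1s count = 4

even parity (4 ones in 1110100)


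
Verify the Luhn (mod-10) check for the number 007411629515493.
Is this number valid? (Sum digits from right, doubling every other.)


Luhn sum = 56
56 mod 10 = 6

Invalid (Luhn sum mod 10 = 6)


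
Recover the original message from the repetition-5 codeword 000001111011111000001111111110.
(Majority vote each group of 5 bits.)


Groups: 00000, 11110, 11111, 00000, 11111, 11110
Majority votes: 011011

011011


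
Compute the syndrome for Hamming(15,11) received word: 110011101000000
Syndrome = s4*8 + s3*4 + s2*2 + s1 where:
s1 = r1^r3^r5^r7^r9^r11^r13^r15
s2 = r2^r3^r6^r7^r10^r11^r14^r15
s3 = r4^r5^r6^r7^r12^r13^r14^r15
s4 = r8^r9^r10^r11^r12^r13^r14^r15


s1=0, s2=1, s3=1, s4=1

Syndrome = 14 (error at position 14)


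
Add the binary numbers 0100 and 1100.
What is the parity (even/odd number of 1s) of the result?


0100 = 4
1100 = 12
Sum = 16 = 10000
1s count = 1

odd parity (1 ones in 10000)


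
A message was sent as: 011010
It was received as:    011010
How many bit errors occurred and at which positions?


XOR: 000000

0 errors (received matches sent)


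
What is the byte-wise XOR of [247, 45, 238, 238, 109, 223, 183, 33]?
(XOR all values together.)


XOR chain: 247 ^ 45 ^ 238 ^ 238 ^ 109 ^ 223 ^ 183 ^ 33 = 254

254


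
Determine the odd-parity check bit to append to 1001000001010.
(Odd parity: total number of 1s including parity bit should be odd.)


Number of 1s in data: 4
Parity bit: 1

1
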